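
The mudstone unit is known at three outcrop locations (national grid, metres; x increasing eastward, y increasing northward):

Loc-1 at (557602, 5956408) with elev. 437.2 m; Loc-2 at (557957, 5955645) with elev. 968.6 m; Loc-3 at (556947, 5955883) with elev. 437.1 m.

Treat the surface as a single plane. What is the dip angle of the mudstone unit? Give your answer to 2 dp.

Two edge vectors: Loc-1→Loc-2 = (355, -763, 531.4), Loc-1→Loc-3 = (-655, -525, -0.1).
Normal n = (Loc-1→Loc-2) × (Loc-1→Loc-3) = (279061.3, -348031.5, -686140).
So ∂z/∂x = −n_x/n_z = 0.40671 and ∂z/∂y = −n_y/n_z = −0.50723.
Gradient magnitude |∇z| = √(a² + b²) = √(0.16541 + 0.25728) = 0.65015.
True dip = arctan(0.65015) = 33.03°, dipping toward NW (azimuth ≈ 321°).

33.03°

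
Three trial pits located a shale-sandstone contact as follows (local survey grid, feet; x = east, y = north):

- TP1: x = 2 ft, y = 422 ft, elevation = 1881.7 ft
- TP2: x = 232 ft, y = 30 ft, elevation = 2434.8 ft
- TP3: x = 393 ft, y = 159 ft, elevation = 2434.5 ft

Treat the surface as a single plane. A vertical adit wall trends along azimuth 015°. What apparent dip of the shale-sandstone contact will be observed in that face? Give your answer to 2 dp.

36.09°

Let the plane be z = a·x + b·y + c.
TP2−TP1: 230a − 392b = 553.1;  TP3−TP1: 391a − 263b = 552.8.
Solving gives a = 0.76774, b = −0.96051.
Unit vector along 015° is (sin 15°, cos 15°) = (0.2588, 0.9659).
Slope in that direction = a·(0.2588) + b·(0.9659) = −0.72908.
Apparent dip = arctan|0.72908| = 36.09° (true dip is 50.9°, so apparent ≤ true as expected).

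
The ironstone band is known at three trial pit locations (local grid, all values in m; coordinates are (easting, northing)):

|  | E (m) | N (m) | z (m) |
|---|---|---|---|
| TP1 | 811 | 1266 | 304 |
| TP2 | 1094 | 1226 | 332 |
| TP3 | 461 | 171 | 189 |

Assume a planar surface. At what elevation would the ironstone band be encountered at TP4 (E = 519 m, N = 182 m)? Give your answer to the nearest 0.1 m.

196.1 m

Two edge vectors: TP1→TP2 = (283, -40, 28), TP1→TP3 = (-350, -1095, -115).
Normal n = (TP1→TP2) × (TP1→TP3) = (35260, 22745, -323885).
So ∂z/∂E = −n_x/n_z = 0.108866 and ∂z/∂N = −n_y/n_z = 0.070226.
Intercept c from TP1: 304 − 88.29 − 88.91 = 126.80.
At (519, 182): z = 56.5 + 12.8 + 126.80 = 196.1 m.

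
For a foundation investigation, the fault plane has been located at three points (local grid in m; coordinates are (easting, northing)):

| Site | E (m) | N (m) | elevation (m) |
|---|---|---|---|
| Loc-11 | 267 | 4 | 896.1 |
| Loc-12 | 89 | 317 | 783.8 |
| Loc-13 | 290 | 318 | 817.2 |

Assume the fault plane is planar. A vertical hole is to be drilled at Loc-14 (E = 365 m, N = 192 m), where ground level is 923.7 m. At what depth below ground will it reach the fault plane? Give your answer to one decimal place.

60.7 m

Two edge vectors: Loc-11→Loc-12 = (-178, 313, -112.3), Loc-11→Loc-13 = (23, 314, -78.9).
Normal n = (Loc-11→Loc-12) × (Loc-11→Loc-13) = (10566.5, -16627.1, -63091).
So ∂z/∂E = −n_x/n_z = 0.16748 and ∂z/∂N = −n_y/n_z = −0.26354.
Intercept c from Loc-11: 896.1 − 44.72 + 1.05 = 852.44.
At (365, 192): z_contact = 61.13 − 50.60 + 852.44 = 862.97 m.
Depth below ground = 923.7 − 862.97 = 60.7 m.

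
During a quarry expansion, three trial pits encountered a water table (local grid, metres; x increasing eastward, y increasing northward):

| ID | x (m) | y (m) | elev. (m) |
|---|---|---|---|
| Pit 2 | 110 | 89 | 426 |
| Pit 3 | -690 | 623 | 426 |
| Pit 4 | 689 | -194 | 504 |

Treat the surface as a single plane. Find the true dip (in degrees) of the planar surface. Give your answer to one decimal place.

42.2°

Let the plane be z = a·x + b·y + c.
Pit 3−Pit 2: −800a + 534b = 0;  Pit 4−Pit 2: 579a − 283b = 78.
Solving gives a = 0.50313, b = 0.75375.
Gradient magnitude |∇z| = √(a² + b²) = √(0.25314 + 0.56814) = 0.90624.
True dip = arctan(0.90624) = 42.2°, dipping toward SSW (azimuth ≈ 214°).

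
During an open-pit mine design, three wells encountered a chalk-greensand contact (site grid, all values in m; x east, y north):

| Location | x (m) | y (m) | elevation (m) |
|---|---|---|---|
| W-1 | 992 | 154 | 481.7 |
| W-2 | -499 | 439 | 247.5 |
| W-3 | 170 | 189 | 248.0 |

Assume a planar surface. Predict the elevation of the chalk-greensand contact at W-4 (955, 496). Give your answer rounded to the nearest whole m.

Let the plane be z = a·x + b·y + c.
W-2−W-1: −1491a + 285b = −234.2;  W-3−W-1: −822a + 35b = −233.7.
Solving gives a = 0.32077, b = 0.85638.
Then c = 481.7 − a·992 − b·154 = 31.61.
At (955, 496): z = 306.3 + 424.8 + 31.61 = 762.7 m.

763 m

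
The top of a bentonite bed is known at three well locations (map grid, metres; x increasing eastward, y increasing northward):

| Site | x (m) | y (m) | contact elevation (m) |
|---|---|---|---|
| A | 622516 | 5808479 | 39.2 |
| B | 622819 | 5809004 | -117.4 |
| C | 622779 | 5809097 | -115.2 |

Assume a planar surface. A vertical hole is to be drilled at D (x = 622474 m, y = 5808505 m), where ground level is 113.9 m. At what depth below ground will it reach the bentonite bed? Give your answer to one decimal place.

64.2 m

Let the plane be z = a·x + b·y + c.
B−A: 303a + 525b = −156.6;  C−A: 263a + 618b = −154.4.
Solving gives a = −0.319624230, b = −0.113816873.
Then c = 39.2 − a·622516 − b·5808479 = 860113.31.
At (622474, 5808505): z_contact = −198957.77 − 661105.88 + 860113.31 = 49.66 m.
Depth below ground = 113.9 − 49.66 = 64.2 m.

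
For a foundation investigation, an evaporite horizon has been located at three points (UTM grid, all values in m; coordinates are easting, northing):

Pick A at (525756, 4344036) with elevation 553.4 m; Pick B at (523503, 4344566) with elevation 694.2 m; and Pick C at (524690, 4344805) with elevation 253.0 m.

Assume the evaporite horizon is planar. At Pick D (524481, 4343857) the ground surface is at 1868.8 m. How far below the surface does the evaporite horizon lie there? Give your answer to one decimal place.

896.5 m

Let the plane be z = a·easting + b·northing + c.
Pick B−Pick A: −2253a + 530b = 140.8;  Pick C−Pick A: −1066a + 769b = −300.4.
Solving gives a = −0.229095983, b = −0.708213677.
Then c = 553.4 − a·525756 − b·4344036 = 3197507.69.
At (524481, 4343857): z_contact = −120156.49 − 3076378.94 + 3197507.69 = 972.27 m.
Depth below ground = 1868.8 − 972.27 = 896.5 m.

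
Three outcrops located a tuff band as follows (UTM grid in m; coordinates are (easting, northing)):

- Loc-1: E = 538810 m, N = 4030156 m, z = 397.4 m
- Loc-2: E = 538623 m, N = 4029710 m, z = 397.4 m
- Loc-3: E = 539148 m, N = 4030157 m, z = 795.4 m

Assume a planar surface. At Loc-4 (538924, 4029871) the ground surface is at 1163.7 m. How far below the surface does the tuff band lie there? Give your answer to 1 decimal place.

491.0 m

Let the plane be z = a·E + b·N + c.
Loc-2−Loc-1: −187a − 446b = 0;  Loc-3−Loc-1: 338a + 1b = 398.
Solving gives a = 1.178977292, b = −0.494324559.
Then c = 397.4 − a·538810 − b·4030156 = 1357357.73.
At (538924, 4029871): z_contact = 635379.16 − 1992064.21 + 1357357.73 = 672.69 m.
Depth below ground = 1163.7 − 672.69 = 491.0 m.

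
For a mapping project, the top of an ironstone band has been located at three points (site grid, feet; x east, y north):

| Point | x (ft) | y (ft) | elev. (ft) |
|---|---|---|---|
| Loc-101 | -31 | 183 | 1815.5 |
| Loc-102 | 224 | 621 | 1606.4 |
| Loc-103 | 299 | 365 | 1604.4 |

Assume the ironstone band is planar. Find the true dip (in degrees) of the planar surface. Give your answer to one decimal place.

Two edge vectors: Loc-101→Loc-102 = (255, 438, -209.1), Loc-101→Loc-103 = (330, 182, -211.1).
Normal n = (Loc-101→Loc-102) × (Loc-101→Loc-103) = (-54405.6, -15172.5, -98130).
So ∂z/∂x = −n_x/n_z = −0.55442 and ∂z/∂y = −n_y/n_z = −0.15462.
Gradient magnitude |∇z| = √(a² + b²) = √(0.30739 + 0.02391) = 0.57558.
True dip = arctan(0.57558) = 29.9°, dipping toward ENE (azimuth ≈ 074°).

29.9°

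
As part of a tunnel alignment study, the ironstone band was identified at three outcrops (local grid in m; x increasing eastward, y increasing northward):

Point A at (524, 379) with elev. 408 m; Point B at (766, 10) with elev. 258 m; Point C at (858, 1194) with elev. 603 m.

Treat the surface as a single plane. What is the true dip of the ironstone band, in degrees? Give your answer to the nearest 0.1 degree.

Two edge vectors: Point A→Point B = (242, -369, -150), Point A→Point C = (334, 815, 195).
Normal n = (Point A→Point B) × (Point A→Point C) = (50295, -97290, 320476).
So ∂z/∂x = −n_x/n_z = −0.15694 and ∂z/∂y = −n_y/n_z = 0.30358.
Gradient magnitude |∇z| = √(a² + b²) = √(0.02463 + 0.09216) = 0.34175.
True dip = arctan(0.34175) = 18.9°, dipping toward SSE (azimuth ≈ 153°).

18.9°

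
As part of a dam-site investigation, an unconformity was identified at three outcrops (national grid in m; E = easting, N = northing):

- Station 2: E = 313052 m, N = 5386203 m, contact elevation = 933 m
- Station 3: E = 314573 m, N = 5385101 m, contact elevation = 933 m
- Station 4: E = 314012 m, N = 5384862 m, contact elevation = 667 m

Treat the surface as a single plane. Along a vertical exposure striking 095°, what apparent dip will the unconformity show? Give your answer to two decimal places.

14.66°

Two edge vectors: Station 2→Station 3 = (1521, -1102, 0), Station 2→Station 4 = (960, -1341, -266).
Normal n = (Station 2→Station 3) × (Station 2→Station 4) = (293132, 404586, -981741).
So ∂z/∂E = −n_x/n_z = 0.29858 and ∂z/∂N = −n_y/n_z = 0.41211.
Unit vector along 095° is (sin 95°, cos 95°) = (0.9962, -0.0872).
Slope in that direction = a·(0.9962) + b·(-0.0872) = 0.26153.
Apparent dip = arctan|0.26153| = 14.66° (true dip is 27.0°, so apparent ≤ true as expected).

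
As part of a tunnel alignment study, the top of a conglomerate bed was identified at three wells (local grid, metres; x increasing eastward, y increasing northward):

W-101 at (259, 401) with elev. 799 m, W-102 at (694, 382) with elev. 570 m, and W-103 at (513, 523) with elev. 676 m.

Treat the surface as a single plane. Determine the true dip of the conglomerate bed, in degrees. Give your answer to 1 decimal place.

27.9°

Let the plane be z = a·x + b·y + c.
W-102−W-101: 435a − 19b = −229;  W-103−W-101: 254a + 122b = −123.
Solving gives a = −0.52292, b = 0.08051.
Gradient magnitude |∇z| = √(a² + b²) = √(0.27345 + 0.00648) = 0.52908.
True dip = arctan(0.52908) = 27.9°, dipping toward E (azimuth ≈ 099°).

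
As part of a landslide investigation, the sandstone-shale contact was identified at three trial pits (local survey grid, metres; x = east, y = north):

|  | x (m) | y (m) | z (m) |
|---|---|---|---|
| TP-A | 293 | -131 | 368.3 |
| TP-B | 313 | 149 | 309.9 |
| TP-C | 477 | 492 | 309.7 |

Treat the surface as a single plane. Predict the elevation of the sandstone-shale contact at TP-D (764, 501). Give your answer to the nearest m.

Two edge vectors: TP-A→TP-B = (20, 280, -58.4), TP-A→TP-C = (184, 623, -58.6).
Normal n = (TP-A→TP-B) × (TP-A→TP-C) = (19975.2, -9573.6, -39060).
So ∂z/∂x = −n_x/n_z = 0.51140 and ∂z/∂y = −n_y/n_z = −0.24510.
Intercept c from TP-A: 368.3 − 149.84 − 32.11 = 186.35.
At (764, 501): z = 390.7 − 122.8 + 186.35 = 454.3 m.

454 m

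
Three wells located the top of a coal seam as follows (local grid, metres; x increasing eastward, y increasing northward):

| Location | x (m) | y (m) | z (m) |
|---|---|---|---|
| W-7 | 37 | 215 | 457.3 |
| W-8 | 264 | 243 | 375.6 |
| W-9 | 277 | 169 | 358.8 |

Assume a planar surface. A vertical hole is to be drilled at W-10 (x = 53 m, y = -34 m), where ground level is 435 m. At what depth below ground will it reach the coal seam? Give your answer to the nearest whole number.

Two edge vectors: W-7→W-8 = (227, 28, -81.7), W-7→W-9 = (240, -46, -98.5).
Normal n = (W-7→W-8) × (W-7→W-9) = (-6516.2, 2751.5, -17162).
So ∂z/∂x = −n_x/n_z = −0.37969 and ∂z/∂y = −n_y/n_z = 0.16033.
Intercept c from W-7: 457.3 + 14.05 − 34.47 = 436.88.
At (53, -34): z_contact = −20.1 − 5.5 + 436.88 = 411.3 m.
Depth below ground = 435 − 411.3 = 24 m.

24 m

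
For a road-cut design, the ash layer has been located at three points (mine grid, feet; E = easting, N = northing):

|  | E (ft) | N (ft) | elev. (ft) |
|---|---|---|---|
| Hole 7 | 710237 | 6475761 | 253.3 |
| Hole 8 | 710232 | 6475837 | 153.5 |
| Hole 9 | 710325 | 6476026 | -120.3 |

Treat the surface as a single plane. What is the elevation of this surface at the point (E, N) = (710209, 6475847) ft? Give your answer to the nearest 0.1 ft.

145.8 ft

Two edge vectors: Hole 7→Hole 8 = (-5, 76, -99.8), Hole 7→Hole 9 = (88, 265, -373.6).
Normal n = (Hole 7→Hole 8) × (Hole 7→Hole 9) = (-1946.6, -10650.4, -8013).
So ∂z/∂E = −n_x/n_z = −0.242930238 and ∂z/∂N = −n_y/n_z = −1.329140147.
Intercept c from Hole 7: 253.3 + 172538.04 + 8607193.93 = 8779985.27.
At (710209, 6475847): z = −172531.2 − 8607308.2 + 8779985.27 = 145.8 ft.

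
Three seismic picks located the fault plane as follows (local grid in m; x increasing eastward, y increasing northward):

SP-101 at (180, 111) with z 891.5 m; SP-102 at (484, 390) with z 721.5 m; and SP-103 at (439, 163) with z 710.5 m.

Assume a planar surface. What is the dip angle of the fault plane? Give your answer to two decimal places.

Let the plane be z = a·x + b·y + c.
SP-102−SP-101: 304a + 279b = −170;  SP-103−SP-101: 259a + 52b = −181.
Solving gives a = −0.73794, b = 0.19475.
Gradient magnitude |∇z| = √(a² + b²) = √(0.54456 + 0.03793) = 0.76321.
True dip = arctan(0.76321) = 37.35°, dipping toward ESE (azimuth ≈ 105°).

37.35°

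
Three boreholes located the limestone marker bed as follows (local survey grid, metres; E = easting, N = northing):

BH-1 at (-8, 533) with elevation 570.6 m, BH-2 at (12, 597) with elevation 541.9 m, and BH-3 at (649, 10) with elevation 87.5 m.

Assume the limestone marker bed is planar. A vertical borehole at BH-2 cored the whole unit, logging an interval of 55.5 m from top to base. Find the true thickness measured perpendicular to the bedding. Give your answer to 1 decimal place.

Two edge vectors: BH-1→BH-2 = (20, 64, -28.7), BH-1→BH-3 = (657, -523, -483.1).
Normal n = (BH-1→BH-2) × (BH-1→BH-3) = (-45928.5, -9193.9, -52508).
So ∂z/∂E = −n_x/n_z = −0.87470 and ∂z/∂N = −n_y/n_z = −0.17510.
|∇z| = √(a²+b²) = 0.89205, so dip δ = arctan(0.89205) = 41.73°.
True thickness = vertical thickness × cos δ = 55.5 × cos 41.73° = 41.4 m.

41.4 m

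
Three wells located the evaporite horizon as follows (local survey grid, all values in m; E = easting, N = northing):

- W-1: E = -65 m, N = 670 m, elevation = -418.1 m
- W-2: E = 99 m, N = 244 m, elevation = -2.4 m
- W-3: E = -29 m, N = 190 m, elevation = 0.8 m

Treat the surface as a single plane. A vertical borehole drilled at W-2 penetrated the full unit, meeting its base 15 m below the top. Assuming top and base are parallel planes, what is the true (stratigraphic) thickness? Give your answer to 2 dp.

11.09 m

Two edge vectors: W-1→W-2 = (164, -426, 415.7), W-1→W-3 = (36, -480, 418.9).
Normal n = (W-1→W-2) × (W-1→W-3) = (21084.6, -53734.4, -63384).
So ∂z/∂E = −n_x/n_z = 0.33265 and ∂z/∂N = −n_y/n_z = −0.84776.
|∇z| = √(a²+b²) = 0.91069, so dip δ = arctan(0.91069) = 42.32°.
True thickness = vertical thickness × cos δ = 15 × cos 42.32° = 11.09 m.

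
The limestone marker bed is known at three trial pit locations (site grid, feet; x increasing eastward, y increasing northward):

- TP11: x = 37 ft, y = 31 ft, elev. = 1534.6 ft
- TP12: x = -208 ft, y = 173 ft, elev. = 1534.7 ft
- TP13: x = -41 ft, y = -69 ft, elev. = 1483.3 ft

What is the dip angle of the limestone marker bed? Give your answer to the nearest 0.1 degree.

22.2°

Two edge vectors: TP11→TP12 = (-245, 142, 0.1), TP11→TP13 = (-78, -100, -51.3).
Normal n = (TP11→TP12) × (TP11→TP13) = (-7274.6, -12576.3, 35576).
So ∂z/∂x = −n_x/n_z = 0.20448 and ∂z/∂y = −n_y/n_z = 0.35351.
Gradient magnitude |∇z| = √(a² + b²) = √(0.04181 + 0.12497) = 0.40838.
True dip = arctan(0.40838) = 22.2°, dipping toward SSW (azimuth ≈ 210°).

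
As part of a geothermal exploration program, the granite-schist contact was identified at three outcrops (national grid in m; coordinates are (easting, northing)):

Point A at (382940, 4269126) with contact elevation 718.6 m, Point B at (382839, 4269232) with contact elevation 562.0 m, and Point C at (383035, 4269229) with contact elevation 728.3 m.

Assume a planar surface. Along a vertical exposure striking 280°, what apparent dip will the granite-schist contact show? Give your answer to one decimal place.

43.3°

Two edge vectors: Point A→Point B = (-101, 106, -156.6), Point A→Point C = (95, 103, 9.7).
Normal n = (Point A→Point B) × (Point A→Point C) = (17158, -13897.3, -20473).
So ∂z/∂E = −n_x/n_z = 0.83808 and ∂z/∂N = −n_y/n_z = −0.67881.
Unit vector along 280° is (sin 280°, cos 280°) = (-0.9848, 0.1736).
Slope in that direction = a·(-0.9848) + b·(0.1736) = −0.94322.
Apparent dip = arctan|0.94322| = 43.3° (true dip is 47.2°, so apparent ≤ true as expected).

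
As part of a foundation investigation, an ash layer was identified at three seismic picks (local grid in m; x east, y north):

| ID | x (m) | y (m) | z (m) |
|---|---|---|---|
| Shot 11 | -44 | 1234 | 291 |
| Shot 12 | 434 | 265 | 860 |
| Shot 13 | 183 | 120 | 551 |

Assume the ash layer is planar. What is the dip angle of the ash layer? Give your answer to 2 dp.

Two edge vectors: Shot 11→Shot 12 = (478, -969, 569), Shot 11→Shot 13 = (227, -1114, 260).
Normal n = (Shot 11→Shot 12) × (Shot 11→Shot 13) = (381926, 4883, -312529).
So ∂z/∂x = −n_x/n_z = 1.22205 and ∂z/∂y = −n_y/n_z = 0.01562.
Gradient magnitude |∇z| = √(a² + b²) = √(1.49341 + 0.00024) = 1.22215.
True dip = arctan(1.22215) = 50.71°, dipping toward W (azimuth ≈ 269°).

50.71°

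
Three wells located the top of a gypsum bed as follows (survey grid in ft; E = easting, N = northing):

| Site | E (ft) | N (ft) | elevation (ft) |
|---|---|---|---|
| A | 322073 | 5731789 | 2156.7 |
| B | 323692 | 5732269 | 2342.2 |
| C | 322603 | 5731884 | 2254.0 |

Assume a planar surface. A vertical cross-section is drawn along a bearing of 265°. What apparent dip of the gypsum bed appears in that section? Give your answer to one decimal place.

Let the plane be z = a·E + b·N + c.
B−A: 1619a + 480b = 185.5;  C−A: 530a + 95b = 97.3.
Solving gives a = 0.28909, b = −0.58863.
Unit vector along 265° is (sin 265°, cos 265°) = (-0.9962, -0.0872).
Slope in that direction = a·(-0.9962) + b·(-0.0872) = −0.23669.
Apparent dip = arctan|0.23669| = 13.3° (true dip is 33.3°, so apparent ≤ true as expected).

13.3°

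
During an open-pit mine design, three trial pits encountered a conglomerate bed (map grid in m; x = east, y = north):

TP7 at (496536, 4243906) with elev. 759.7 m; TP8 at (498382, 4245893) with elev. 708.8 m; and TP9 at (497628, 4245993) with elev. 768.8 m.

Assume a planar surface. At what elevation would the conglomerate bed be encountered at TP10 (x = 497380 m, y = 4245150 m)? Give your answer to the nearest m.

751 m

Two edge vectors: TP7→TP8 = (1846, 1987, -50.9), TP7→TP9 = (1092, 2087, 9.1).
Normal n = (TP7→TP8) × (TP7→TP9) = (124310, -72381.4, 1682798).
So ∂z/∂x = −n_x/n_z = −0.07387102 and ∂z/∂y = −n_y/n_z = 0.04301253.
Intercept c from TP7: 759.7 + 36679.62 − 182541.14 = −145101.82.
At (497380, 4245150): z = −36742.0 + 182594.6 − 145101.82 = 750.9 m.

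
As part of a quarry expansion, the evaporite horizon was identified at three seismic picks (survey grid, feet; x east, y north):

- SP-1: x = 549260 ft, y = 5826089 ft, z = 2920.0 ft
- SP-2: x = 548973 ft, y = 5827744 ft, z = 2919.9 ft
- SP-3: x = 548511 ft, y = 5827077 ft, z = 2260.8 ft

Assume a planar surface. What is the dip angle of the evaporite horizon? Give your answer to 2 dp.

Two edge vectors: SP-1→SP-2 = (-287, 1655, -0.1), SP-1→SP-3 = (-749, 988, -659.2).
Normal n = (SP-1→SP-2) × (SP-1→SP-3) = (-1090877.2, -189115.5, 956039).
So ∂z/∂x = −n_x/n_z = 1.14104 and ∂z/∂y = −n_y/n_z = 0.19781.
Gradient magnitude |∇z| = √(a² + b²) = √(1.30197 + 0.03913) = 1.15806.
True dip = arctan(1.15806) = 49.19°, dipping toward W (azimuth ≈ 260°).

49.19°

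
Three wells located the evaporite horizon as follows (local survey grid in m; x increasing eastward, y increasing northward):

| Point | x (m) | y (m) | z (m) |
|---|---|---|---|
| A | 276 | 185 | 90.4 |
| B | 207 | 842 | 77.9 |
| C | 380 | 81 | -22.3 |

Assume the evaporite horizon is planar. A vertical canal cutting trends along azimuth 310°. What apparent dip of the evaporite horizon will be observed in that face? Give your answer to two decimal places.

40.31°

Let the plane be z = a·x + b·y + c.
B−A: −69a + 657b = −12.5;  C−A: 104a − 104b = −112.7.
Solving gives a = −1.23208, b = −0.14842.
Unit vector along 310° is (sin 310°, cos 310°) = (-0.7660, 0.6428).
Slope in that direction = a·(-0.7660) + b·(0.6428) = 0.84842.
Apparent dip = arctan|0.84842| = 40.31° (true dip is 51.1°, so apparent ≤ true as expected).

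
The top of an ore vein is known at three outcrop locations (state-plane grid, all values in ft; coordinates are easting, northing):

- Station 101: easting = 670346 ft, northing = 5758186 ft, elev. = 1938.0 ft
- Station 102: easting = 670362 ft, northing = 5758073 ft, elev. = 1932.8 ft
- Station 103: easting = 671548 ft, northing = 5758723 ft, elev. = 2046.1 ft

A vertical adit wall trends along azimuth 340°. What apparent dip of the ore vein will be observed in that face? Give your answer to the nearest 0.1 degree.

1.7°

Let the plane be z = a·easting + b·northing + c.
Station 102−Station 101: 16a − 113b = −5.2;  Station 103−Station 101: 1202a + 537b = 108.1.
Solving gives a = 0.06525, b = 0.05526.
Unit vector along 340° is (sin 340°, cos 340°) = (-0.3420, 0.9397).
Slope in that direction = a·(-0.3420) + b·(0.9397) = 0.02961.
Apparent dip = arctan|0.02961| = 1.7° (true dip is 4.9°, so apparent ≤ true as expected).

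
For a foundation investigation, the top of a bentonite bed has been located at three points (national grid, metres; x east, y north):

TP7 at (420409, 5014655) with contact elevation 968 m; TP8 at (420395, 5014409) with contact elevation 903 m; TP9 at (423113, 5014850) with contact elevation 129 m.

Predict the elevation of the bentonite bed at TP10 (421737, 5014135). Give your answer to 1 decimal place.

Two edge vectors: TP7→TP8 = (-14, -246, -65), TP7→TP9 = (2704, 195, -839).
Normal n = (TP7→TP8) × (TP7→TP9) = (219069, -187506, 662454).
So ∂z/∂x = −n_x/n_z = −0.330693150 and ∂z/∂y = −n_y/n_z = 0.283047578.
Intercept c from TP7: 968 + 139026.38 − 1419385.95 = −1279391.57.
At (421737, 5014135): z = −139465.5 + 1419238.8 − 1279391.57 = 381.7 m.

381.7 m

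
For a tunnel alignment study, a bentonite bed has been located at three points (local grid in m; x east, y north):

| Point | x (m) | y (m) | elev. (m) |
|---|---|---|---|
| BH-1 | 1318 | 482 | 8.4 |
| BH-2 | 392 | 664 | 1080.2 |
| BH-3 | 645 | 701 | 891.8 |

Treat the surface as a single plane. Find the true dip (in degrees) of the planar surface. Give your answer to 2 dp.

56.59°

Let the plane be z = a·x + b·y + c.
BH-2−BH-1: −926a + 182b = 1071.8;  BH-3−BH-1: −673a + 219b = 883.4.
Solving gives a = −0.92077, b = 1.20420.
Gradient magnitude |∇z| = √(a² + b²) = √(0.84782 + 1.45010) = 1.51589.
True dip = arctan(1.51589) = 56.59°, dipping toward SE (azimuth ≈ 143°).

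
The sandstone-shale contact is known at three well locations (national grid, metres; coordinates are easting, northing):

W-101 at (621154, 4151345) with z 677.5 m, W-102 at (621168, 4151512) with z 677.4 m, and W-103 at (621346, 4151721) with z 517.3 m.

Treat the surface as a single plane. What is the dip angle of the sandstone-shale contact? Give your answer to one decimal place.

Two edge vectors: W-101→W-102 = (14, 167, -0.1), W-101→W-103 = (192, 376, -160.2).
Normal n = (W-101→W-102) × (W-101→W-103) = (-26715.8, 2223.6, -26800).
So ∂z/∂easting = −n_x/n_z = −0.99686 and ∂z/∂northing = −n_y/n_z = 0.08297.
Gradient magnitude |∇z| = √(a² + b²) = √(0.99373 + 0.00688) = 1.00031.
True dip = arctan(1.00031) = 45.0°, dipping toward E (azimuth ≈ 095°).

45.0°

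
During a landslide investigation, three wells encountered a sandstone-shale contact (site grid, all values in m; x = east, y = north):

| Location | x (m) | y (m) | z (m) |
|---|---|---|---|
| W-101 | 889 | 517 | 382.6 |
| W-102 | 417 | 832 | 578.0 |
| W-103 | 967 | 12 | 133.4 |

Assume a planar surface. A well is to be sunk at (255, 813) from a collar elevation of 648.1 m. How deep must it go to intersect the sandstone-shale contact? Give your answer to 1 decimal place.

63.9 m

Let the plane be z = a·x + b·y + c.
W-102−W-101: −472a + 315b = 195.4;  W-103−W-101: 78a − 505b = −249.2.
Solving gives a = −0.09439, b = 0.47889.
Then c = 382.6 − a·889 − b·517 = 218.93.
At (255, 813): z_contact = −24.07 + 389.33 + 218.93 = 584.19 m.
Depth below ground = 648.1 − 584.19 = 63.9 m.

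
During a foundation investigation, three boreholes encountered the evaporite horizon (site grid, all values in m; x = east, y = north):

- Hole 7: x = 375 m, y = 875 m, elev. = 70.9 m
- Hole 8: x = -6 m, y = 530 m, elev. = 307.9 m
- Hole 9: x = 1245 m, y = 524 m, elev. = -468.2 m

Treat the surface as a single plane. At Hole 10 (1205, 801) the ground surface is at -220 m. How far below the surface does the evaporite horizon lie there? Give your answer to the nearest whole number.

224 m

Let the plane be z = a·x + b·y + c.
Hole 8−Hole 7: −381a − 345b = 237;  Hole 9−Hole 7: 870a − 351b = −539.1.
Solving gives a = −0.62039, b = −0.00183.
Then c = 70.9 − a·375 − b·875 = 305.15.
At (1205, 801): z_contact = −747.6 − 1.5 + 305.15 = -443.9 m.
Depth below ground = -220 − (-443.9) = 224 m.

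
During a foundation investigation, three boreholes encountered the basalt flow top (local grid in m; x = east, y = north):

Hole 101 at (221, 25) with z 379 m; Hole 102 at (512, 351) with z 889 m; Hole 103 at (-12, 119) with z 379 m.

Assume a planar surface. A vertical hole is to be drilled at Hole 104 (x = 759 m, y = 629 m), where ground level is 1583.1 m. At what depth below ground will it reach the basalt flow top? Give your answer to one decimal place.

259.7 m

Let the plane be z = a·x + b·y + c.
Hole 102−Hole 101: 291a + 326b = 510;  Hole 103−Hole 101: −233a + 94b = 0.
Solving gives a = 0.46403, b = 1.15021.
Then c = 379 − a·221 − b·25 = 247.69.
At (759, 629): z_contact = 352.20 + 723.48 + 247.69 = 1323.37 m.
Depth below ground = 1583.1 − 1323.37 = 259.7 m.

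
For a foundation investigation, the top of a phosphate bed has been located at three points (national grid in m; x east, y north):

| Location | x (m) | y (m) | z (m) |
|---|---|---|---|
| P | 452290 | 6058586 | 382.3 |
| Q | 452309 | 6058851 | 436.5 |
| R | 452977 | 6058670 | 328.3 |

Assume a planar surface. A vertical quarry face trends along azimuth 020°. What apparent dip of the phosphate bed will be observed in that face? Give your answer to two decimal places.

9.28°

Two edge vectors: P→Q = (19, 265, 54.2), P→R = (687, 84, -54).
Normal n = (P→Q) × (P→R) = (-18862.8, 38261.4, -180459).
So ∂z/∂x = −n_x/n_z = −0.10453 and ∂z/∂y = −n_y/n_z = 0.21202.
Unit vector along 020° is (sin 20°, cos 20°) = (0.3420, 0.9397).
Slope in that direction = a·(0.3420) + b·(0.9397) = 0.16349.
Apparent dip = arctan|0.16349| = 9.28° (true dip is 13.3°, so apparent ≤ true as expected).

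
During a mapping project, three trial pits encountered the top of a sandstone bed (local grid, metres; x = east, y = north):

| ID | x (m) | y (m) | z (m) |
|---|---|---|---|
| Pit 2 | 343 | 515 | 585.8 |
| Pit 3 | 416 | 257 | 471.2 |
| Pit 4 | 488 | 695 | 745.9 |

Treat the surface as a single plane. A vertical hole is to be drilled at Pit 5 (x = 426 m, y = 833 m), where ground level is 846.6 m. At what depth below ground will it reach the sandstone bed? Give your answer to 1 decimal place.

Two edge vectors: Pit 2→Pit 3 = (73, -258, -114.6), Pit 2→Pit 4 = (145, 180, 160.1).
Normal n = (Pit 2→Pit 3) × (Pit 2→Pit 4) = (-20677.8, -28304.3, 50550).
So ∂z/∂x = −n_x/n_z = 0.40906 and ∂z/∂y = −n_y/n_z = 0.55993.
Intercept c from Pit 2: 585.8 − 140.31 − 288.36 = 157.13.
At (426, 833): z_contact = 174.26 + 466.42 + 157.13 = 797.81 m.
Depth below ground = 846.6 − 797.81 = 48.8 m.

48.8 m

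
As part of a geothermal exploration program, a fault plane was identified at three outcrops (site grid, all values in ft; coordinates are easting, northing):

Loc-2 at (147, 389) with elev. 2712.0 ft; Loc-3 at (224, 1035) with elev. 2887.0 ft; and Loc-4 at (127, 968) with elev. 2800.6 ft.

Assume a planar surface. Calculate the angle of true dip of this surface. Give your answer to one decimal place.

Let the plane be z = a·easting + b·northing + c.
Loc-3−Loc-2: 77a + 646b = 175;  Loc-4−Loc-2: −20a + 579b = 88.6.
Solving gives a = 0.76673, b = 0.17951.
Gradient magnitude |∇z| = √(a² + b²) = √(0.58788 + 0.03222) = 0.78746.
True dip = arctan(0.78746) = 38.2°, dipping toward WSW (azimuth ≈ 257°).

38.2°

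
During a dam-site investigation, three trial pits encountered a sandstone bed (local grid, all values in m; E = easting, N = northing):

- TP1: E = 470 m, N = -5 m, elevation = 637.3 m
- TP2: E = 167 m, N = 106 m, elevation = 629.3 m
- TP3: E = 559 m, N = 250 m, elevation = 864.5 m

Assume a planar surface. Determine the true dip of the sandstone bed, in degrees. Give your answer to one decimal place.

Let the plane be z = a·E + b·N + c.
TP2−TP1: −303a + 111b = −8;  TP3−TP1: 89a + 255b = 227.2.
Solving gives a = 0.31281, b = 0.78180.
Gradient magnitude |∇z| = √(a² + b²) = √(0.09785 + 0.61122) = 0.84206.
True dip = arctan(0.84206) = 40.1°, dipping toward SSW (azimuth ≈ 202°).

40.1°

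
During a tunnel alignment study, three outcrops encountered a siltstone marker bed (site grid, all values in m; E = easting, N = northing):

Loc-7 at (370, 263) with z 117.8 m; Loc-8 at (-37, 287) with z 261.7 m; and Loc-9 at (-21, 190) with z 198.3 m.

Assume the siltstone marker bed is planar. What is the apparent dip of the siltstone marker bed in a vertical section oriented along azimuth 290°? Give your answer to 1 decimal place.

26.8°

Two edge vectors: Loc-7→Loc-8 = (-407, 24, 143.9), Loc-7→Loc-9 = (-391, -73, 80.5).
Normal n = (Loc-7→Loc-8) × (Loc-7→Loc-9) = (12436.7, -23501.4, 39095).
So ∂z/∂E = −n_x/n_z = −0.31811 and ∂z/∂N = −n_y/n_z = 0.60114.
Unit vector along 290° is (sin 290°, cos 290°) = (-0.9397, 0.3420).
Slope in that direction = a·(-0.9397) + b·(0.3420) = 0.50453.
Apparent dip = arctan|0.50453| = 26.8° (true dip is 34.2°, so apparent ≤ true as expected).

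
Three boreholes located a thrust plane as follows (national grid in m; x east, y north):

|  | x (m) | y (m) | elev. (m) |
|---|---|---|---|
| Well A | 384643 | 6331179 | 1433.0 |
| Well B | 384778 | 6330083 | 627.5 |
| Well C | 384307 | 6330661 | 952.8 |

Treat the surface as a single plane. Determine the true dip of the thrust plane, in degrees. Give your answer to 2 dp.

Let the plane be z = a·x + b·y + c.
Well B−Well A: 135a − 1096b = −805.5;  Well C−Well A: −336a − 518b = −480.2.
Solving gives a = 0.24887, b = 0.76560.
Gradient magnitude |∇z| = √(a² + b²) = √(0.06193 + 0.58614) = 0.80503.
True dip = arctan(0.80503) = 38.84°, dipping toward SSW (azimuth ≈ 198°).

38.84°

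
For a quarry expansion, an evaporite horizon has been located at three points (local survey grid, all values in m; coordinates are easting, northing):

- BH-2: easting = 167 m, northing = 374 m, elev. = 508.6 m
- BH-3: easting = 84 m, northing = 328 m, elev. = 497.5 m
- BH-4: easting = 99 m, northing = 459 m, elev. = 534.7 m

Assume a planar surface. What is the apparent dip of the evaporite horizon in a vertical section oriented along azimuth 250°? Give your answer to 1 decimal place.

Two edge vectors: BH-2→BH-3 = (-83, -46, -11.1), BH-2→BH-4 = (-68, 85, 26.1).
Normal n = (BH-2→BH-3) × (BH-2→BH-4) = (-257.1, 2921.1, -10183).
So ∂z/∂easting = −n_x/n_z = −0.02525 and ∂z/∂northing = −n_y/n_z = 0.28686.
Unit vector along 250° is (sin 250°, cos 250°) = (-0.9397, -0.3420).
Slope in that direction = a·(-0.9397) + b·(-0.3420) = −0.07439.
Apparent dip = arctan|0.07439| = 4.3° (true dip is 16.1°, so apparent ≤ true as expected).

4.3°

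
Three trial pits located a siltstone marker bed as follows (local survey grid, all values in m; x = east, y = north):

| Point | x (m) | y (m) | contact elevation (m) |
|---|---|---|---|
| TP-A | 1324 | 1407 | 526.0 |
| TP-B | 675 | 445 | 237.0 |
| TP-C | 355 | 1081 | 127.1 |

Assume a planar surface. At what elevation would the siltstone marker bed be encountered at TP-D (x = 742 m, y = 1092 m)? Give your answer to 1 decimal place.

282.9 m

Let the plane be z = a·x + b·y + c.
TP-B−TP-A: −649a − 962b = −289;  TP-C−TP-A: −969a − 326b = −398.9.
Solving gives a = 0.401785, b = 0.029357.
Then c = 526 − a·1324 − b·1407 = −47.27.
At (742, 1092): z = 298.1 + 32.1 − 47.27 = 282.9 m.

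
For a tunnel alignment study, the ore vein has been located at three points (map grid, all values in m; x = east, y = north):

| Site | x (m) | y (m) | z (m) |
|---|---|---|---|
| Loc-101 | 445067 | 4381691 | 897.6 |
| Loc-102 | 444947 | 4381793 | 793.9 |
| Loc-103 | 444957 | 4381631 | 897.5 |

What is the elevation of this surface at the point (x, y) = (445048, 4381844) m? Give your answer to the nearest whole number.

797 m

Let the plane be z = a·x + b·y + c.
Loc-102−Loc-101: −120a + 102b = −103.7;  Loc-103−Loc-101: −110a − 60b = −0.1.
Solving gives a = 0.33833876, b = −0.61862106.
Then c = 897.6 − a·445067 − b·4381691 = 2560920.53.
At (445048, 4381844): z = 150577.0 − 2710701.0 + 2560920.53 = 796.5 m.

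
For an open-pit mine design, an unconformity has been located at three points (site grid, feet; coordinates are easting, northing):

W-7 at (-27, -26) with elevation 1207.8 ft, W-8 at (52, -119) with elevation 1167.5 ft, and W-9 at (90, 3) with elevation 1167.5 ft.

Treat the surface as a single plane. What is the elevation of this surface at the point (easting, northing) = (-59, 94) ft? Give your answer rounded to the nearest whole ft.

1234 ft

Two edge vectors: W-7→W-8 = (79, -93, -40.3), W-7→W-9 = (117, 29, -40.3).
Normal n = (W-7→W-8) × (W-7→W-9) = (4916.6, -1531.4, 13172).
So ∂z/∂easting = −n_x/n_z = −0.37326 and ∂z/∂northing = −n_y/n_z = 0.11626.
Intercept c from W-7: 1207.8 − 10.08 + 3.02 = 1200.74.
At (-59, 94): z = 22.0 + 10.9 + 1200.74 = 1233.7 ft.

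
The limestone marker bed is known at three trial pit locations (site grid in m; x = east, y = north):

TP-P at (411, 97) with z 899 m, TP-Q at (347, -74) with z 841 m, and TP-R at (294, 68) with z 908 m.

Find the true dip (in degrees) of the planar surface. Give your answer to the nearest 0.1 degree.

Two edge vectors: TP-P→TP-Q = (-64, -171, -58), TP-P→TP-R = (-117, -29, 9).
Normal n = (TP-P→TP-Q) × (TP-P→TP-R) = (-3221, 7362, -18151).
So ∂z/∂x = −n_x/n_z = −0.17746 and ∂z/∂y = −n_y/n_z = 0.40560.
Gradient magnitude |∇z| = √(a² + b²) = √(0.03149 + 0.16451) = 0.44272.
True dip = arctan(0.44272) = 23.9°, dipping toward SSE (azimuth ≈ 156°).

23.9°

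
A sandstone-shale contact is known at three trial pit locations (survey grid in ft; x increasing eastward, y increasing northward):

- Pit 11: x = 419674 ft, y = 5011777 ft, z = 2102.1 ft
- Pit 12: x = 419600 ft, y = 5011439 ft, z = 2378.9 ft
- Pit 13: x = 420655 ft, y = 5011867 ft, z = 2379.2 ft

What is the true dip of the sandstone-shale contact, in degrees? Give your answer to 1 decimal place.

Let the plane be z = a·x + b·y + c.
Pit 12−Pit 11: −74a − 338b = 276.8;  Pit 13−Pit 11: 981a + 90b = 277.1.
Solving gives a = 0.36493, b = −0.89883.
Gradient magnitude |∇z| = √(a² + b²) = √(0.13317 + 0.80790) = 0.97009.
True dip = arctan(0.97009) = 44.1°, dipping toward NNW (azimuth ≈ 338°).

44.1°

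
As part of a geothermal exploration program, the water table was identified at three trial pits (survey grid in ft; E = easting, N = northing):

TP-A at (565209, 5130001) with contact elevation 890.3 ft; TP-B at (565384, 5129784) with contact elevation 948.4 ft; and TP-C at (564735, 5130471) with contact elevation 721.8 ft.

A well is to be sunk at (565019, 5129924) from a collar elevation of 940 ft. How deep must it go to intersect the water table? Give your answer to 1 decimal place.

Two edge vectors: TP-A→TP-B = (175, -217, 58.1), TP-A→TP-C = (-474, 470, -168.5).
Normal n = (TP-A→TP-B) × (TP-A→TP-C) = (9257.5, 1948.1, -20608).
So ∂z/∂E = −n_x/n_z = 0.449218750 and ∂z/∂N = −n_y/n_z = 0.094531250.
Intercept c from TP-A: 890.3 − 253902.48 − 484945.41 = −737957.59.
At (565019, 5129924): z_contact = 253817.13 + 484938.13 − 737957.59 = 797.67 ft.
Depth below ground = 940 − 797.67 = 142.3 ft.

142.3 ft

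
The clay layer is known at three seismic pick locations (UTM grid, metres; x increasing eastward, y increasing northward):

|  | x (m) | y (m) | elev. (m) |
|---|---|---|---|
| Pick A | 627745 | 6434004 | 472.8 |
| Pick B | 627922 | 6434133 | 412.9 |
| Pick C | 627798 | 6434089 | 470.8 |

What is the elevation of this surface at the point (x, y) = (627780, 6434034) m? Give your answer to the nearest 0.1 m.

Let the plane be z = a·x + b·y + c.
Pick B−Pick A: 177a + 129b = −59.9;  Pick C−Pick A: 53a + 85b = −2.
Solving gives a = −0.588876706, b = 0.343652534.
Then c = 472.8 − a·627745 − b·6434004 = −1840924.57.
At (627780, 6434034): z = −369685.0 + 2211072.1 − 1840924.57 = 462.5 m.

462.5 m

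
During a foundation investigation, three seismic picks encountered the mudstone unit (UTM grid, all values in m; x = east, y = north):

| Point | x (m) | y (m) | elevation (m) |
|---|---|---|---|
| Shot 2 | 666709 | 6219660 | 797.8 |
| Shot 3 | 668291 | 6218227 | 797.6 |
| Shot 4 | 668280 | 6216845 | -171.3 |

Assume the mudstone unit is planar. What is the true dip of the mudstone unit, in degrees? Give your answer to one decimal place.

43.2°

Two edge vectors: Shot 2→Shot 3 = (1582, -1433, -0.2), Shot 2→Shot 4 = (1571, -2815, -969.1).
Normal n = (Shot 2→Shot 3) × (Shot 2→Shot 4) = (1388157.3, 1532802, -2202087).
So ∂z/∂x = −n_x/n_z = 0.63038 and ∂z/∂y = −n_y/n_z = 0.69607.
Gradient magnitude |∇z| = √(a² + b²) = √(0.39738 + 0.48451) = 0.93909.
True dip = arctan(0.93909) = 43.2°, dipping toward SW (azimuth ≈ 222°).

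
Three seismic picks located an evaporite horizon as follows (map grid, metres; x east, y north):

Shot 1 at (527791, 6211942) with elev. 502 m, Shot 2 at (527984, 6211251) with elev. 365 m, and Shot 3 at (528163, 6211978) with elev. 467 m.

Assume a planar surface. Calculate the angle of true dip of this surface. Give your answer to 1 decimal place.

Two edge vectors: Shot 1→Shot 2 = (193, -691, -137), Shot 1→Shot 3 = (372, 36, -35).
Normal n = (Shot 1→Shot 2) × (Shot 1→Shot 3) = (29117, -44209, 264000).
So ∂z/∂x = −n_x/n_z = −0.11029 and ∂z/∂y = −n_y/n_z = 0.16746.
Gradient magnitude |∇z| = √(a² + b²) = √(0.01216 + 0.02804) = 0.20052.
True dip = arctan(0.20052) = 11.3°, dipping toward SSE (azimuth ≈ 147°).

11.3°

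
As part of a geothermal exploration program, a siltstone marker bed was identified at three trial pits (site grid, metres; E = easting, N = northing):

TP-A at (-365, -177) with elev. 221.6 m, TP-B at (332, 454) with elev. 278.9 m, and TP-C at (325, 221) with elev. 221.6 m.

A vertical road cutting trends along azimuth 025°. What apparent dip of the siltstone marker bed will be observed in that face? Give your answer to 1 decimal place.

Let the plane be z = a·E + b·N + c.
TP-B−TP-A: 697a + 631b = 57.3;  TP-C−TP-A: 690a + 398b = 0.
Solving gives a = −0.14435, b = 0.25026.
Unit vector along 025° is (sin 25°, cos 25°) = (0.4226, 0.9063).
Slope in that direction = a·(0.4226) + b·(0.9063) = 0.16581.
Apparent dip = arctan|0.16581| = 9.4° (true dip is 16.1°, so apparent ≤ true as expected).

9.4°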